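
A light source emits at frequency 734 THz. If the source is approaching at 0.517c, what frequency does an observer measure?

β = v/c = 0.517
(1+β)/(1-β) = 1.517/0.483 = 3.141
Doppler factor = √(3.141) = 1.772
f_obs = 734 × 1.772 = 1301 THz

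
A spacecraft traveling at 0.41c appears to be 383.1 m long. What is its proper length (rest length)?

Contracted length L = 383.1 m
γ = 1/√(1 - 0.41²) = 1.0964
L₀ = γL = 1.0964 × 383.1 = 420.0 m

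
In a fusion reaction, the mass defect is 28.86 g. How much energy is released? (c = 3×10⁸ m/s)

Convert mass defect: Δm = 28.86 g = 0.02886 kg
E = Δm·c² = 0.02886 × (3×10⁸)²
= 0.02886 × 9×10¹⁶ = 2.597×10¹⁵ J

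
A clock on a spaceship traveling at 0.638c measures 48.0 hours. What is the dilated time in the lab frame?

Proper time Δt₀ = 48.0 hours
γ = 1/√(1 - 0.638²) = 1.2986
Δt = γΔt₀ = 1.2986 × 48.0 = 62.33 hours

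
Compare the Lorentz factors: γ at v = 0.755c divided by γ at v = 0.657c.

γ₁ = 1/√(1 - 0.755²) = 1.525
γ₂ = 1/√(1 - 0.657²) = 1.326
γ₁/γ₂ = 1.525/1.326 = 1.150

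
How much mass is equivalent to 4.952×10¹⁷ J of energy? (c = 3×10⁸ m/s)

From E = mc², we get m = E/c²
c² = (3×10⁸)² = 9×10¹⁶ m²/s²
m = 4.952×10¹⁷ / 9×10¹⁶ = 5.502 kg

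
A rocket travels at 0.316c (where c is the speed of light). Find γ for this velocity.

v/c = 0.316, so (v/c)² = 0.099856
1 - (v/c)² = 0.900144
γ = 1/√(0.900144) = 1.054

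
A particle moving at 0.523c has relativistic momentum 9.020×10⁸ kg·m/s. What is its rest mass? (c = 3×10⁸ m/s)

γ = 1/√(1 - 0.523²) = 1.1733
v = 0.523 × 3×10⁸ = 1.569×10⁸ m/s
m = p/(γv) = 9.020×10⁸/(1.1733 × 1.569×10⁸) = 4.900 kg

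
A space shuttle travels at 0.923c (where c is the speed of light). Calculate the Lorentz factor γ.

v/c = 0.923, so (v/c)² = 0.851929
1 - (v/c)² = 0.148071
γ = 1/√(0.148071) = 2.599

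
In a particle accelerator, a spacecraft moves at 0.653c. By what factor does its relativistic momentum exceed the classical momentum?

p_rel = γmv, p_class = mv
Ratio = γ = 1/√(1 - 0.653²)
= 1/√(0.573591) = 1.320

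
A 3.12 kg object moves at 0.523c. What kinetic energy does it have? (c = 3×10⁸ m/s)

γ = 1/√(1 - 0.523²) = 1.17325
γ - 1 = 0.17325
KE = (γ-1)mc² = 0.17325 × 3.12 × (3×10⁸)² = 4.865×10¹⁶ J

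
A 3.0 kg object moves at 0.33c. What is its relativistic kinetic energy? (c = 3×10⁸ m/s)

γ = 1/√(1 - 0.33²) = 1.05934
γ - 1 = 0.05934
KE = (γ-1)mc² = 0.05934 × 3.0 × (3×10⁸)² = 1.602×10¹⁶ J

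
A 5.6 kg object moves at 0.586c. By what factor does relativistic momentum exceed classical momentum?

p_rel = γmv, p_class = mv
Ratio = γ = 1/√(1 - 0.586²) = 1.234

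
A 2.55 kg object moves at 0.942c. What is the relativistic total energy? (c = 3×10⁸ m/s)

γ = 1/√(1 - 0.942²) = 2.9796
mc² = 2.55 × (3×10⁸)² = 2.295×10¹⁷ J
E = γmc² = 2.9796 × 2.295×10¹⁷ = 6.838×10¹⁷ J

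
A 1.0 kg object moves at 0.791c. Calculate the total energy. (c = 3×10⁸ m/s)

γ = 1/√(1 - 0.791²) = 1.634
mc² = 1.0 × (3×10⁸)² = 9.000×10¹⁶ J
E = γmc² = 1.634 × 9.000×10¹⁶ = 1.471×10¹⁷ J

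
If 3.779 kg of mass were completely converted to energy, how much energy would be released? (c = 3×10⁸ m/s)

Using E = mc²:
c² = (3×10⁸)² = 9×10¹⁶ m²/s²
E = 3.779 × 9×10¹⁶ = 3.401×10¹⁷ J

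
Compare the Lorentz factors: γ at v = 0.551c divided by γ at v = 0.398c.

γ₁ = 1/√(1 - 0.551²) = 1.198
γ₂ = 1/√(1 - 0.398²) = 1.090
γ₁/γ₂ = 1.198/1.090 = 1.099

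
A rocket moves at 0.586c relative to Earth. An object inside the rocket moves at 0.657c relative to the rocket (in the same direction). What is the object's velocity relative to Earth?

u = (u' + v)/(1 + u'v/c²)
Numerator: 0.657 + 0.586 = 1.243
Denominator: 1 + 0.385002 = 1.385002
u = 1.243/1.385002 = 0.8975c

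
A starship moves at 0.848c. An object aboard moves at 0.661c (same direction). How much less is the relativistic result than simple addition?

Classical: u' + v = 0.661 + 0.848 = 1.509c
Relativistic: u = (0.661 + 0.848)/(1 + 0.560528) = 1.509/1.560528 = 0.9670c
Difference: 1.509 - 0.9670 = 0.5420c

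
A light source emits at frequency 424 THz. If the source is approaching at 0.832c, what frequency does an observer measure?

β = v/c = 0.832
(1+β)/(1-β) = 1.832/0.168 = 10.90
Doppler factor = √(10.90) = 3.302
f_obs = 424 × 3.302 = 1400 THz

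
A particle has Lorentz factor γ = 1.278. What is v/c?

From γ = 1/√(1 - v²/c²):
1/γ² = 1/1.278² = 0.6123
v²/c² = 1 - 0.6123 = 0.3877
v/c = √(0.3877) = 0.6227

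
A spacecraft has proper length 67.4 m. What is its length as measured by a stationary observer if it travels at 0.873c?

Proper length L₀ = 67.4 m
γ = 1/√(1 - 0.873²) = 2.0504
L = L₀/γ = 67.4/2.0504 = 32.87 m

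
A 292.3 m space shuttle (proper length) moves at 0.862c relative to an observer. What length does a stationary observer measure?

Proper length L₀ = 292.3 m
γ = 1/√(1 - 0.862²) = 1.973
L = L₀/γ = 292.3/1.973 = 148.2 m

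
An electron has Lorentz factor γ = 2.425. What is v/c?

From γ = 1/√(1 - v²/c²):
1/γ² = 1/2.425² = 0.1700
v²/c² = 1 - 0.1700 = 0.8300
v/c = √(0.8300) = 0.9110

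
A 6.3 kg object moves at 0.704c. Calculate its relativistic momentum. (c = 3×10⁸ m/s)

γ = 1/√(1 - 0.704²) = 1.4081
v = 0.704 × 3×10⁸ = 2.112×10⁸ m/s
p = γmv = 1.4081 × 6.3 × 2.112×10⁸ = 1.874×10⁹ kg·m/s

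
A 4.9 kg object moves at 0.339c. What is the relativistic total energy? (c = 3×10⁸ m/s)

γ = 1/√(1 - 0.339²) = 1.063
mc² = 4.9 × (3×10⁸)² = 4.410×10¹⁷ J
E = γmc² = 1.063 × 4.410×10¹⁷ = 4.688×10¹⁷ J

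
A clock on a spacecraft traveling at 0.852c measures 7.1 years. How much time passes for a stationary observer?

Proper time Δt₀ = 7.1 years
γ = 1/√(1 - 0.852²) = 1.910
Δt = γΔt₀ = 1.910 × 7.1 = 13.56 years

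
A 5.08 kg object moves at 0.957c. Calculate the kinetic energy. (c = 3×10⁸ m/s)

γ = 1/√(1 - 0.957²) = 3.447
γ - 1 = 2.447
KE = (γ-1)mc² = 2.447 × 5.08 × (3×10⁸)² = 1.119×10¹⁸ J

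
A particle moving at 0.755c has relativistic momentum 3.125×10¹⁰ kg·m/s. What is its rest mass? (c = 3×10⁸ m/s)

γ = 1/√(1 - 0.755²) = 1.525
v = 0.755 × 3×10⁸ = 2.265×10⁸ m/s
m = p/(γv) = 3.125×10¹⁰/(1.525 × 2.265×10⁸) = 90.47 kg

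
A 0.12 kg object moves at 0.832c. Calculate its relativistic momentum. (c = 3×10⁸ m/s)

γ = 1/√(1 - 0.832²) = 1.8025
v = 0.832 × 3×10⁸ = 2.496×10⁸ m/s
p = γmv = 1.8025 × 0.12 × 2.496×10⁸ = 5.399×10⁷ kg·m/s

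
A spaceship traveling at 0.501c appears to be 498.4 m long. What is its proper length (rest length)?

Contracted length L = 498.4 m
γ = 1/√(1 - 0.501²) = 1.1555
L₀ = γL = 1.1555 × 498.4 = 575.9 m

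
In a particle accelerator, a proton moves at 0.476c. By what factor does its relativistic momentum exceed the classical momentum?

p_rel = γmv, p_class = mv
Ratio = γ = 1/√(1 - 0.476²)
= 1/√(0.773424) = 1.137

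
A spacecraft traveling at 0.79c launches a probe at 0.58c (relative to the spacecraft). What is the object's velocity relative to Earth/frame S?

u = (u' + v)/(1 + u'v/c²)
Numerator: 0.58 + 0.79 = 1.37
Denominator: 1 + 0.4582 = 1.4582
u = 1.37/1.4582 = 0.9395c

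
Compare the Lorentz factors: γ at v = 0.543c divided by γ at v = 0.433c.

γ₁ = 1/√(1 - 0.543²) = 1.1909
γ₂ = 1/√(1 - 0.433²) = 1.1094
γ₁/γ₂ = 1.1909/1.1094 = 1.073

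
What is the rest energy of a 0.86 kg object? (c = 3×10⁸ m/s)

c² = (3×10⁸)² = 9.000×10¹⁶ m²/s²
E₀ = mc² = 0.86 × 9.000×10¹⁶ = 7.740×10¹⁶ J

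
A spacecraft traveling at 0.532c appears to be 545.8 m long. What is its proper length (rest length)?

Contracted length L = 545.8 m
γ = 1/√(1 - 0.532²) = 1.181
L₀ = γL = 1.181 × 545.8 = 644.6 m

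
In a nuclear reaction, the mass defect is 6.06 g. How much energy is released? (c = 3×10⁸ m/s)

Convert mass defect: Δm = 6.06 g = 0.00606 kg
E = Δm·c² = 0.00606 × (3×10⁸)²
= 0.00606 × 9×10¹⁶ = 5.454×10¹⁴ J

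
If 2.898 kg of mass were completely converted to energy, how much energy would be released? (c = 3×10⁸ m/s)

Using E = mc²:
c² = (3×10⁸)² = 9×10¹⁶ m²/s²
E = 2.898 × 9×10¹⁶ = 2.608×10¹⁷ J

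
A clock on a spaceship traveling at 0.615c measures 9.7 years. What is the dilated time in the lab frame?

Proper time Δt₀ = 9.7 years
γ = 1/√(1 - 0.615²) = 1.268
Δt = γΔt₀ = 1.268 × 9.7 = 12.30 years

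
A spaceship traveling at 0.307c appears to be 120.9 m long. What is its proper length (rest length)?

Contracted length L = 120.9 m
γ = 1/√(1 - 0.307²) = 1.0507
L₀ = γL = 1.0507 × 120.9 = 127.0 m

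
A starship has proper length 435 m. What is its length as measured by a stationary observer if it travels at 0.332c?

Proper length L₀ = 435 m
γ = 1/√(1 - 0.332²) = 1.0601
L = L₀/γ = 435/1.0601 = 410.3 m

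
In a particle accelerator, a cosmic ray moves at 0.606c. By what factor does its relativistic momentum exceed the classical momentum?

p_rel = γmv, p_class = mv
Ratio = γ = 1/√(1 - 0.606²)
= 1/√(0.632764) = 1.257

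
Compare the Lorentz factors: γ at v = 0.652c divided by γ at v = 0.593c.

γ₁ = 1/√(1 - 0.652²) = 1.319
γ₂ = 1/√(1 - 0.593²) = 1.242
γ₁/γ₂ = 1.319/1.242 = 1.062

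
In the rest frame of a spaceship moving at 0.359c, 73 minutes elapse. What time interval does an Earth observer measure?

Proper time Δt₀ = 73 minutes
γ = 1/√(1 - 0.359²) = 1.0714
Δt = γΔt₀ = 1.0714 × 73 = 78.21 minutes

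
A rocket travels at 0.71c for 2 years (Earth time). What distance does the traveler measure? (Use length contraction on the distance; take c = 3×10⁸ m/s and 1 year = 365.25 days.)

Earth distance: d = v × t = 0.71c × 2 yr = 1.34435×10¹⁶ m
γ = 1.42005
d' = d/γ = 1.34435×10¹⁶/1.42005 = 9.467×10¹⁵ m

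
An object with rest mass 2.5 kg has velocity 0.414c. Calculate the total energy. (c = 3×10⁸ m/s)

γ = 1/√(1 - 0.414²) = 1.0986
mc² = 2.5 × (3×10⁸)² = 2.250×10¹⁷ J
E = γmc² = 1.0986 × 2.250×10¹⁷ = 2.472×10¹⁷ J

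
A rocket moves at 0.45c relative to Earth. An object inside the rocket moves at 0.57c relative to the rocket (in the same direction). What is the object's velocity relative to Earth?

u = (u' + v)/(1 + u'v/c²)
Numerator: 0.57 + 0.45 = 1.02
Denominator: 1 + 0.2565 = 1.2565
u = 1.02/1.2565 = 0.8118c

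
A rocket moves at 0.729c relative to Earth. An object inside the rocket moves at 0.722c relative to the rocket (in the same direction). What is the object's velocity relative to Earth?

u = (u' + v)/(1 + u'v/c²)
Numerator: 0.722 + 0.729 = 1.451
Denominator: 1 + 0.526338 = 1.526338
u = 1.451/1.526338 = 0.9506c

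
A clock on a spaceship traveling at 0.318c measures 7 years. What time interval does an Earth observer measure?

Proper time Δt₀ = 7 years
γ = 1/√(1 - 0.318²) = 1.05475
Δt = γΔt₀ = 1.05475 × 7 = 7.383 years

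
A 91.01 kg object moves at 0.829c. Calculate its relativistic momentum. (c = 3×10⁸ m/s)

γ = 1/√(1 - 0.829²) = 1.788
v = 0.829 × 3×10⁸ = 2.487×10⁸ m/s
p = γmv = 1.788 × 91.01 × 2.487×10⁸ = 4.047×10¹⁰ kg·m/s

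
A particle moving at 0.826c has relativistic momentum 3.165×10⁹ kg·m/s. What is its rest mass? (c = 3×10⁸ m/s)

γ = 1/√(1 - 0.826²) = 1.7741
v = 0.826 × 3×10⁸ = 2.478×10⁸ m/s
m = p/(γv) = 3.165×10⁹/(1.7741 × 2.478×10⁸) = 7.199 kg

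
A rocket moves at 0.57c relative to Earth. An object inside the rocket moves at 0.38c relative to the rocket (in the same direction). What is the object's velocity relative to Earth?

u = (u' + v)/(1 + u'v/c²)
Numerator: 0.38 + 0.57 = 0.95
Denominator: 1 + 0.2166 = 1.2166
u = 0.95/1.2166 = 0.7809c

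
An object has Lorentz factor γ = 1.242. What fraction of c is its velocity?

From γ = 1/√(1 - v²/c²):
1/γ² = 1/1.242² = 0.64827
v²/c² = 1 - 0.64827 = 0.35173
v/c = √(0.35173) = 0.5931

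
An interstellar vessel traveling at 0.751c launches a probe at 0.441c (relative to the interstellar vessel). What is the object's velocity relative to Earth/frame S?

u = (u' + v)/(1 + u'v/c²)
Numerator: 0.441 + 0.751 = 1.192
Denominator: 1 + 0.331191 = 1.331191
u = 1.192/1.331191 = 0.8954c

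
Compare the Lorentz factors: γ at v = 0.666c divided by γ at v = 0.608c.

γ₁ = 1/√(1 - 0.666²) = 1.341
γ₂ = 1/√(1 - 0.608²) = 1.260
γ₁/γ₂ = 1.341/1.260 = 1.064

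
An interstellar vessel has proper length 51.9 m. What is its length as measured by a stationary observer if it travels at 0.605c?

Proper length L₀ = 51.9 m
γ = 1/√(1 - 0.605²) = 1.256
L = L₀/γ = 51.9/1.256 = 41.32 m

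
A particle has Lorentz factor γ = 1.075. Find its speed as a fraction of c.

From γ = 1/√(1 - v²/c²):
1/γ² = 1/1.075² = 0.8653
v²/c² = 1 - 0.8653 = 0.1347
v/c = √(0.1347) = 0.3670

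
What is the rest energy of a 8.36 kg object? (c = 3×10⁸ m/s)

c² = (3×10⁸)² = 9.000×10¹⁶ m²/s²
E₀ = mc² = 8.36 × 9.000×10¹⁶ = 7.524×10¹⁷ J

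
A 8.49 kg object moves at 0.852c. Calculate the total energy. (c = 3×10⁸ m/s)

γ = 1/√(1 - 0.852²) = 1.910
mc² = 8.49 × (3×10⁸)² = 7.641×10¹⁷ J
E = γmc² = 1.910 × 7.641×10¹⁷ = 1.459×10¹⁸ J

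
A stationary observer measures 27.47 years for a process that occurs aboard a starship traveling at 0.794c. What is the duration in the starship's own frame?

Dilated time Δt = 27.47 years
γ = 1/√(1 - 0.794²) = 1.645
Δt₀ = Δt/γ = 27.47/1.645 = 16.70 years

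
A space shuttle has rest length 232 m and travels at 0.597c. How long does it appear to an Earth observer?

Proper length L₀ = 232 m
γ = 1/√(1 - 0.597²) = 1.2465
L = L₀/γ = 232/1.2465 = 186.1 m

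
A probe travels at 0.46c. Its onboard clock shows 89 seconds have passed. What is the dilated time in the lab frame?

Proper time Δt₀ = 89 seconds
γ = 1/√(1 - 0.46²) = 1.126
Δt = γΔt₀ = 1.126 × 89 = 100.2 seconds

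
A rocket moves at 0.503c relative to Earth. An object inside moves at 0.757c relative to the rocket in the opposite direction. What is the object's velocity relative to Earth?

Object's velocity in rocket frame is u' = -0.757c
u = (u' + v)/(1 + u'v/c²) = (v - 0.757)/(1 - 0.757·v/c²)
Numerator: 0.503 - 0.757 = -0.254
Denominator: 1 - 0.380771 = 0.619229
u = -0.254/0.619229 = -0.4102c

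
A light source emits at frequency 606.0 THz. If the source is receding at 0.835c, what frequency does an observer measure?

β = v/c = 0.835
(1-β)/(1+β) = 0.165/1.835 = 0.08992
Doppler factor = √(0.08992) = 0.2999
f_obs = 606.0 × 0.2999 = 181.7 THz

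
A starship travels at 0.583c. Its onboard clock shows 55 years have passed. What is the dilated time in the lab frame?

Proper time Δt₀ = 55 years
γ = 1/√(1 - 0.583²) = 1.2308
Δt = γΔt₀ = 1.2308 × 55 = 67.69 years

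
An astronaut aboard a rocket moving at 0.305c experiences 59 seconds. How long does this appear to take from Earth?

Proper time Δt₀ = 59 seconds
γ = 1/√(1 - 0.305²) = 1.050
Δt = γΔt₀ = 1.050 × 59 = 61.95 seconds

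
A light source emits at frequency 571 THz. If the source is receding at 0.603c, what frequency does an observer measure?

β = v/c = 0.603
(1-β)/(1+β) = 0.397/1.603 = 0.2477
Doppler factor = √(0.2477) = 0.4977
f_obs = 571 × 0.4977 = 284.2 THz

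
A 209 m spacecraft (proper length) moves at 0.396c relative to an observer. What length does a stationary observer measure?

Proper length L₀ = 209 m
γ = 1/√(1 - 0.396²) = 1.089
L = L₀/γ = 209/1.089 = 191.9 m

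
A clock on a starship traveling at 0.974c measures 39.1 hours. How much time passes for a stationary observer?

Proper time Δt₀ = 39.1 hours
γ = 1/√(1 - 0.974²) = 4.414
Δt = γΔt₀ = 4.414 × 39.1 = 172.6 hours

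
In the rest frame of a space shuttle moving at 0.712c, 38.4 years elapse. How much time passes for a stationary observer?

Proper time Δt₀ = 38.4 years
γ = 1/√(1 - 0.712²) = 1.4241
Δt = γΔt₀ = 1.4241 × 38.4 = 54.69 years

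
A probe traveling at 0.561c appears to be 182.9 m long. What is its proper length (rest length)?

Contracted length L = 182.9 m
γ = 1/√(1 - 0.561²) = 1.208
L₀ = γL = 1.208 × 182.9 = 220.9 m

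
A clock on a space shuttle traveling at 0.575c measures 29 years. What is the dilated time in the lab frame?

Proper time Δt₀ = 29 years
γ = 1/√(1 - 0.575²) = 1.2223
Δt = γΔt₀ = 1.2223 × 29 = 35.45 years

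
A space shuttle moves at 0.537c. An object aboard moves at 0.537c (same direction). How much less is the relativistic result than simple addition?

Classical: u' + v = 0.537 + 0.537 = 1.074c
Relativistic: u = (0.537 + 0.537)/(1 + 0.288369) = 1.074/1.288369 = 0.8336c
Difference: 1.074 - 0.8336 = 0.2404c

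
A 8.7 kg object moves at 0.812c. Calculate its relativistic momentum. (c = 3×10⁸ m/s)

γ = 1/√(1 - 0.812²) = 1.7133
v = 0.812 × 3×10⁸ = 2.436×10⁸ m/s
p = γmv = 1.7133 × 8.7 × 2.436×10⁸ = 3.631×10⁹ kg·m/s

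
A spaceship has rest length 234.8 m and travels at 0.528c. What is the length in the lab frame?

Proper length L₀ = 234.8 m
γ = 1/√(1 - 0.528²) = 1.1775
L = L₀/γ = 234.8/1.1775 = 199.4 m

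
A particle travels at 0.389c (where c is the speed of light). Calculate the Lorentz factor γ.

v/c = 0.389, so (v/c)² = 0.151321
1 - (v/c)² = 0.848679
γ = 1/√(0.848679) = 1.085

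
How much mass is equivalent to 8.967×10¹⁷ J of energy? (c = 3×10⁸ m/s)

From E = mc², we get m = E/c²
c² = (3×10⁸)² = 9×10¹⁶ m²/s²
m = 8.967×10¹⁷ / 9×10¹⁶ = 9.963 kg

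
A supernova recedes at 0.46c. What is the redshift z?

β = 0.46
(1+β)/(1-β) = 1.46/0.54 = 2.7037
√(2.7037) = 1.6443
z = 1.6443 - 1 = 0.6443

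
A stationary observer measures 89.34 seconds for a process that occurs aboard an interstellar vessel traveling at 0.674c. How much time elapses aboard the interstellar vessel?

Dilated time Δt = 89.34 seconds
γ = 1/√(1 - 0.674²) = 1.3537
Δt₀ = Δt/γ = 89.34/1.3537 = 66.00 seconds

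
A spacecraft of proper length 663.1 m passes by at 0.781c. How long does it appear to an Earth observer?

Proper length L₀ = 663.1 m
γ = 1/√(1 - 0.781²) = 1.6012
L = L₀/γ = 663.1/1.6012 = 414.1 m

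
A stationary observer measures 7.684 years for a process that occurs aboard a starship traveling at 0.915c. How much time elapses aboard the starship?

Dilated time Δt = 7.684 years
γ = 1/√(1 - 0.915²) = 2.479
Δt₀ = Δt/γ = 7.684/2.479 = 3.100 years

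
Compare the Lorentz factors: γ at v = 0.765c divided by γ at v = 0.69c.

γ₁ = 1/√(1 - 0.765²) = 1.553
γ₂ = 1/√(1 - 0.69²) = 1.382
γ₁/γ₂ = 1.553/1.382 = 1.124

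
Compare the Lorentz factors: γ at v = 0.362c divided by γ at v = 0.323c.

γ₁ = 1/√(1 - 0.362²) = 1.073
γ₂ = 1/√(1 - 0.323²) = 1.057
γ₁/γ₂ = 1.073/1.057 = 1.015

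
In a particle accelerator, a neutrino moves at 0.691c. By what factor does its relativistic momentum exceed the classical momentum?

p_rel = γmv, p_class = mv
Ratio = γ = 1/√(1 - 0.691²)
= 1/√(0.522519) = 1.383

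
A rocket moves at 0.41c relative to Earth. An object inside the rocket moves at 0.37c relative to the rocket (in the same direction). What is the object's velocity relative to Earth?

u = (u' + v)/(1 + u'v/c²)
Numerator: 0.37 + 0.41 = 0.78
Denominator: 1 + 0.1517 = 1.1517
u = 0.78/1.1517 = 0.6773c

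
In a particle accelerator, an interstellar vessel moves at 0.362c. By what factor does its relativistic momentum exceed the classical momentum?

p_rel = γmv, p_class = mv
Ratio = γ = 1/√(1 - 0.362²)
= 1/√(0.868956) = 1.073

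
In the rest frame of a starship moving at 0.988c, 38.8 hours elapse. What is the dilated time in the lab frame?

Proper time Δt₀ = 38.8 hours
γ = 1/√(1 - 0.988²) = 6.474
Δt = γΔt₀ = 6.474 × 38.8 = 251.2 hours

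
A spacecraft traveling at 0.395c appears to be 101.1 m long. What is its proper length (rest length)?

Contracted length L = 101.1 m
γ = 1/√(1 - 0.395²) = 1.0885
L₀ = γL = 1.0885 × 101.1 = 110.0 m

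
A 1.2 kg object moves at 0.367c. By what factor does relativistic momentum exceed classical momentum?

p_rel = γmv, p_class = mv
Ratio = γ = 1/√(1 - 0.367²) = 1.075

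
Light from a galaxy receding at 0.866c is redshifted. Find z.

β = 0.866
(1+β)/(1-β) = 1.866/0.134 = 13.93
√(13.93) = 3.732
z = 3.732 - 1 = 2.732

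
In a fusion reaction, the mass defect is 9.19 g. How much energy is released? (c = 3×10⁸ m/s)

Convert mass defect: Δm = 9.19 g = 0.00919 kg
E = Δm·c² = 0.00919 × (3×10⁸)²
= 0.00919 × 9×10¹⁶ = 8.271×10¹⁴ J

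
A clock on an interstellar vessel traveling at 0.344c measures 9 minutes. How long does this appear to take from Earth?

Proper time Δt₀ = 9 minutes
γ = 1/√(1 - 0.344²) = 1.065
Δt = γΔt₀ = 1.065 × 9 = 9.585 minutes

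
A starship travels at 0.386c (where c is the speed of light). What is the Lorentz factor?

v/c = 0.386, so (v/c)² = 0.148996
1 - (v/c)² = 0.851004
γ = 1/√(0.851004) = 1.084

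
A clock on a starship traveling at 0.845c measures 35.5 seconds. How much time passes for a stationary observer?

Proper time Δt₀ = 35.5 seconds
γ = 1/√(1 - 0.845²) = 1.86998
Δt = γΔt₀ = 1.86998 × 35.5 = 66.38 seconds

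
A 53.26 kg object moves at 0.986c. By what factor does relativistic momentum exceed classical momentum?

p_rel = γmv, p_class = mv
Ratio = γ = 1/√(1 - 0.986²) = 5.997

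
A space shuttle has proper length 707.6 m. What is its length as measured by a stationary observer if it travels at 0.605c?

Proper length L₀ = 707.6 m
γ = 1/√(1 - 0.605²) = 1.256
L = L₀/γ = 707.6/1.256 = 563.4 m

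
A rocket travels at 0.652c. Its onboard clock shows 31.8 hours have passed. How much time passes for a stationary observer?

Proper time Δt₀ = 31.8 hours
γ = 1/√(1 - 0.652²) = 1.319
Δt = γΔt₀ = 1.319 × 31.8 = 41.94 hours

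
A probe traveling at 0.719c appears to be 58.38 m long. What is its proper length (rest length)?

Contracted length L = 58.38 m
γ = 1/√(1 - 0.719²) = 1.4388
L₀ = γL = 1.4388 × 58.38 = 84.00 m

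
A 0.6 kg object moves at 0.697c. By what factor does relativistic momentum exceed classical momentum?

p_rel = γmv, p_class = mv
Ratio = γ = 1/√(1 - 0.697²) = 1.395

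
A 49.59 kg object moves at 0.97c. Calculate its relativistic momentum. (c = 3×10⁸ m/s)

γ = 1/√(1 - 0.97²) = 4.1135
v = 0.97 × 3×10⁸ = 2.910×10⁸ m/s
p = γmv = 4.1135 × 49.59 × 2.910×10⁸ = 5.936×10¹⁰ kg·m/s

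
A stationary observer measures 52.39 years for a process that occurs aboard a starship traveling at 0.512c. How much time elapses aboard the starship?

Dilated time Δt = 52.39 years
γ = 1/√(1 - 0.512²) = 1.1642
Δt₀ = Δt/γ = 52.39/1.1642 = 45.00 years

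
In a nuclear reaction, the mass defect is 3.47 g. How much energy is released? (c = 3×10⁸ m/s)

Convert mass defect: Δm = 3.47 g = 0.00347 kg
E = Δm·c² = 0.00347 × (3×10⁸)²
= 0.00347 × 9×10¹⁶ = 3.123×10¹⁴ J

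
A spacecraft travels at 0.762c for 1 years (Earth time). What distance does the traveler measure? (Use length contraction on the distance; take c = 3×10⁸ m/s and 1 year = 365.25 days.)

Earth distance: d = v × t = 0.762c × 1 yr = 7.214×10¹⁵ m
γ = 1.544
d' = d/γ = 7.214×10¹⁵/1.544 = 4.672×10¹⁵ m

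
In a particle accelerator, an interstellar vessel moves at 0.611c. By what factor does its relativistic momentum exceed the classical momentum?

p_rel = γmv, p_class = mv
Ratio = γ = 1/√(1 - 0.611²)
= 1/√(0.626679) = 1.263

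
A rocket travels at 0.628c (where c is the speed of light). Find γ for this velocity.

v/c = 0.628, so (v/c)² = 0.394384
1 - (v/c)² = 0.605616
γ = 1/√(0.605616) = 1.285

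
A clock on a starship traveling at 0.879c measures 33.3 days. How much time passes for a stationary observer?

Proper time Δt₀ = 33.3 days
γ = 1/√(1 - 0.879²) = 2.0972
Δt = γΔt₀ = 2.0972 × 33.3 = 69.84 days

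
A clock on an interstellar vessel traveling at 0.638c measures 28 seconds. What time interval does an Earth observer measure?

Proper time Δt₀ = 28 seconds
γ = 1/√(1 - 0.638²) = 1.2986
Δt = γΔt₀ = 1.2986 × 28 = 36.36 seconds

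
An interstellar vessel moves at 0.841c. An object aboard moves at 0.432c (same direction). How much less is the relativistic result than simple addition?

Classical: u' + v = 0.432 + 0.841 = 1.273c
Relativistic: u = (0.432 + 0.841)/(1 + 0.363312) = 1.273/1.363312 = 0.9338c
Difference: 1.273 - 0.9338 = 0.3392c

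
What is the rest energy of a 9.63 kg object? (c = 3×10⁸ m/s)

c² = (3×10⁸)² = 9.000×10¹⁶ m²/s²
E₀ = mc² = 9.63 × 9.000×10¹⁶ = 8.667×10¹⁷ J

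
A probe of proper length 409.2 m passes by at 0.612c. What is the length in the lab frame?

Proper length L₀ = 409.2 m
γ = 1/√(1 - 0.612²) = 1.2644
L = L₀/γ = 409.2/1.2644 = 323.6 m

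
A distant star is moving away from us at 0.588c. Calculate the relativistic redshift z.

β = 0.588
(1+β)/(1-β) = 1.588/0.412 = 3.8544
√(3.8544) = 1.9633
z = 1.9633 - 1 = 0.9633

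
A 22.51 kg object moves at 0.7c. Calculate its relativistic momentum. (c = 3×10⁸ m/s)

γ = 1/√(1 - 0.7²) = 1.4003
v = 0.7 × 3×10⁸ = 2.100×10⁸ m/s
p = γmv = 1.4003 × 22.51 × 2.100×10⁸ = 6.619×10⁹ kg·m/s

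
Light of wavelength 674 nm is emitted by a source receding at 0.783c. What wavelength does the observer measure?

β = 0.783
Wavelength Doppler factor = √(1.783/0.217) = √(8.2166) = 2.866
λ_obs = 674 × 2.866 = 1932 nm (redshift)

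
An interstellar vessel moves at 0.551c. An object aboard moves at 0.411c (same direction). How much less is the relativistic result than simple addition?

Classical: u' + v = 0.411 + 0.551 = 0.962c
Relativistic: u = (0.411 + 0.551)/(1 + 0.226461) = 0.962/1.226461 = 0.7844c
Difference: 0.962 - 0.7844 = 0.1776c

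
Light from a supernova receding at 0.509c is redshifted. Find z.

β = 0.509
(1+β)/(1-β) = 1.509/0.491 = 3.0733
√(3.0733) = 1.7531
z = 1.7531 - 1 = 0.7531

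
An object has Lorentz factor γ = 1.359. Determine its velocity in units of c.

From γ = 1/√(1 - v²/c²):
1/γ² = 1/1.359² = 0.54145
v²/c² = 1 - 0.54145 = 0.45855
v/c = √(0.45855) = 0.6772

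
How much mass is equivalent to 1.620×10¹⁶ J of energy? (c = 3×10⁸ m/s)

From E = mc², we get m = E/c²
c² = (3×10⁸)² = 9×10¹⁶ m²/s²
m = 1.620×10¹⁶ / 9×10¹⁶ = 0.1800 kg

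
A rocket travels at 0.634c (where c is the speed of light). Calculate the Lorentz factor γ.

v/c = 0.634, so (v/c)² = 0.401956
1 - (v/c)² = 0.598044
γ = 1/√(0.598044) = 1.293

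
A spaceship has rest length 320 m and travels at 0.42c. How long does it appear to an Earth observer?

Proper length L₀ = 320 m
γ = 1/√(1 - 0.42²) = 1.102
L = L₀/γ = 320/1.102 = 290.4 m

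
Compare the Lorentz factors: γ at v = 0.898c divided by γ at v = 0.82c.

γ₁ = 1/√(1 - 0.898²) = 2.273
γ₂ = 1/√(1 - 0.82²) = 1.747
γ₁/γ₂ = 2.273/1.747 = 1.301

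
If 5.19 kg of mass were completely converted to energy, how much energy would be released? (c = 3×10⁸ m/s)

Using E = mc²:
c² = (3×10⁸)² = 9×10¹⁶ m²/s²
E = 5.19 × 9×10¹⁶ = 4.671×10¹⁷ J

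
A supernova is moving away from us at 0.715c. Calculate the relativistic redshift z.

β = 0.715
(1+β)/(1-β) = 1.715/0.285 = 6.018
√(6.018) = 2.453
z = 2.453 - 1 = 1.453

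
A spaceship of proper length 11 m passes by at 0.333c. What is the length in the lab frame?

Proper length L₀ = 11 m
γ = 1/√(1 - 0.333²) = 1.061
L = L₀/γ = 11/1.061 = 10.37 m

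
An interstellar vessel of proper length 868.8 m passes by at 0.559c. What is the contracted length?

Proper length L₀ = 868.8 m
γ = 1/√(1 - 0.559²) = 1.206
L = L₀/γ = 868.8/1.206 = 720.4 m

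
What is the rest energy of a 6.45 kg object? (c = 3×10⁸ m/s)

c² = (3×10⁸)² = 9.000×10¹⁶ m²/s²
E₀ = mc² = 6.45 × 9.000×10¹⁶ = 5.805×10¹⁷ J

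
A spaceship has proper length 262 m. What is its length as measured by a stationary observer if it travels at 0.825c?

Proper length L₀ = 262 m
γ = 1/√(1 - 0.825²) = 1.769
L = L₀/γ = 262/1.769 = 148.1 m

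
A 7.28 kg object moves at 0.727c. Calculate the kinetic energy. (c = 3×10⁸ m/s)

γ = 1/√(1 - 0.727²) = 1.4564
γ - 1 = 0.4564
KE = (γ-1)mc² = 0.4564 × 7.28 × (3×10⁸)² = 2.990×10¹⁷ J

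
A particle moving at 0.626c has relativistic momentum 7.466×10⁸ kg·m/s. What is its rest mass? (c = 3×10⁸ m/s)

γ = 1/√(1 - 0.626²) = 1.2823
v = 0.626 × 3×10⁸ = 1.878×10⁸ m/s
m = p/(γv) = 7.466×10⁸/(1.2823 × 1.878×10⁸) = 3.100 kg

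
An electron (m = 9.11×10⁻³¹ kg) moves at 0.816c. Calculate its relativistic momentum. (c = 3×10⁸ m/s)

γ = 1/√(1 - 0.816²) = 1.730
v = 0.816 × 3×10⁸ = 2.448×10⁸ m/s
p = γmv = 1.730 × 9.11×10⁻³¹ × 2.448×10⁸ = 3.858×10⁻²² kg·m/s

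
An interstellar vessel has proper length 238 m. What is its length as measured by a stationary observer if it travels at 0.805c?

Proper length L₀ = 238 m
γ = 1/√(1 - 0.805²) = 1.686
L = L₀/γ = 238/1.686 = 141.2 m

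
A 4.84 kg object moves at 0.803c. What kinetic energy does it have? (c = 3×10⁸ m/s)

γ = 1/√(1 - 0.803²) = 1.6779
γ - 1 = 0.6779
KE = (γ-1)mc² = 0.6779 × 4.84 × (3×10⁸)² = 2.953×10¹⁷ J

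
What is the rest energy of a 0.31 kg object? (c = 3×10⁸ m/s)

c² = (3×10⁸)² = 9.000×10¹⁶ m²/s²
E₀ = mc² = 0.31 × 9.000×10¹⁶ = 2.790×10¹⁶ J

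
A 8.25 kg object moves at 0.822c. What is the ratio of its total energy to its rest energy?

E = γmc², E₀ = mc²
E/E₀ = γ = 1/√(1 - 0.822²) = 1.756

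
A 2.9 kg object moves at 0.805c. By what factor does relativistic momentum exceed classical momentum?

p_rel = γmv, p_class = mv
Ratio = γ = 1/√(1 - 0.805²) = 1.686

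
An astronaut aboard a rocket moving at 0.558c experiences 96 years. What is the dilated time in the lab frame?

Proper time Δt₀ = 96 years
γ = 1/√(1 - 0.558²) = 1.205
Δt = γΔt₀ = 1.205 × 96 = 115.7 years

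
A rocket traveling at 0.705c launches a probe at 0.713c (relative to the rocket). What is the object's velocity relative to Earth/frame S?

u = (u' + v)/(1 + u'v/c²)
Numerator: 0.713 + 0.705 = 1.418
Denominator: 1 + 0.502665 = 1.502665
u = 1.418/1.502665 = 0.9437c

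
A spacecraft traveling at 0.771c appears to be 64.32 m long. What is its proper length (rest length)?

Contracted length L = 64.32 m
γ = 1/√(1 - 0.771²) = 1.570
L₀ = γL = 1.570 × 64.32 = 101.0 m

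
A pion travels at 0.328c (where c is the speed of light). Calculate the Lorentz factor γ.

v/c = 0.328, so (v/c)² = 0.107584
1 - (v/c)² = 0.892416
γ = 1/√(0.892416) = 1.059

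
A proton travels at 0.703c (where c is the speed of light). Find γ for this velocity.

v/c = 0.703, so (v/c)² = 0.494209
1 - (v/c)² = 0.505791
γ = 1/√(0.505791) = 1.406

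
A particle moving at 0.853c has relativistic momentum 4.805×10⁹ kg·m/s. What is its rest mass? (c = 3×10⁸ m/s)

γ = 1/√(1 - 0.853²) = 1.916
v = 0.853 × 3×10⁸ = 2.559×10⁸ m/s
m = p/(γv) = 4.805×10⁹/(1.916 × 2.559×10⁸) = 9.800 kg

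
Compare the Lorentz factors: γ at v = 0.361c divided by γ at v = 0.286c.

γ₁ = 1/√(1 - 0.361²) = 1.0723
γ₂ = 1/√(1 - 0.286²) = 1.0436
γ₁/γ₂ = 1.0723/1.0436 = 1.028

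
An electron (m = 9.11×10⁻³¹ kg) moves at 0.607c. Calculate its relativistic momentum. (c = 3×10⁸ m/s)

γ = 1/√(1 - 0.607²) = 1.258
v = 0.607 × 3×10⁸ = 1.821×10⁸ m/s
p = γmv = 1.258 × 9.11×10⁻³¹ × 1.821×10⁸ = 2.087×10⁻²² kg·m/s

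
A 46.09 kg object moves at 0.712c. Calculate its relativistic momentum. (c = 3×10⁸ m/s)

γ = 1/√(1 - 0.712²) = 1.424
v = 0.712 × 3×10⁸ = 2.136×10⁸ m/s
p = γmv = 1.424 × 46.09 × 2.136×10⁸ = 1.402×10¹⁰ kg·m/s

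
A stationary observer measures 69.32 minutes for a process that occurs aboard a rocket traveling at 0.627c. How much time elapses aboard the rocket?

Dilated time Δt = 69.32 minutes
γ = 1/√(1 - 0.627²) = 1.2837
Δt₀ = Δt/γ = 69.32/1.2837 = 54.00 minutes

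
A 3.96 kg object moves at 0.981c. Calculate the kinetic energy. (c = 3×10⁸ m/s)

γ = 1/√(1 - 0.981²) = 5.1544
γ - 1 = 4.1544
KE = (γ-1)mc² = 4.1544 × 3.96 × (3×10⁸)² = 1.481×10¹⁸ J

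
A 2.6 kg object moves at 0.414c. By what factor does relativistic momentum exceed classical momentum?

p_rel = γmv, p_class = mv
Ratio = γ = 1/√(1 - 0.414²) = 1.099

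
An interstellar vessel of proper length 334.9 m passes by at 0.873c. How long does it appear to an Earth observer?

Proper length L₀ = 334.9 m
γ = 1/√(1 - 0.873²) = 2.0504
L = L₀/γ = 334.9/2.0504 = 163.3 m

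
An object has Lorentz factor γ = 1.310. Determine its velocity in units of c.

From γ = 1/√(1 - v²/c²):
1/γ² = 1/1.310² = 0.5827
v²/c² = 1 - 0.5827 = 0.4173
v/c = √(0.4173) = 0.6460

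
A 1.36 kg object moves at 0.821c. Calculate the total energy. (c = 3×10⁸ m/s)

γ = 1/√(1 - 0.821²) = 1.752
mc² = 1.36 × (3×10⁸)² = 1.224×10¹⁷ J
E = γmc² = 1.752 × 1.224×10¹⁷ = 2.144×10¹⁷ J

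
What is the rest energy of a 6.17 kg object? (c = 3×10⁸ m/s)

c² = (3×10⁸)² = 9.000×10¹⁶ m²/s²
E₀ = mc² = 6.17 × 9.000×10¹⁶ = 5.553×10¹⁷ J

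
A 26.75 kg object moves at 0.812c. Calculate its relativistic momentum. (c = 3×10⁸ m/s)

γ = 1/√(1 - 0.812²) = 1.713
v = 0.812 × 3×10⁸ = 2.436×10⁸ m/s
p = γmv = 1.713 × 26.75 × 2.436×10⁸ = 1.116×10¹⁰ kg·m/s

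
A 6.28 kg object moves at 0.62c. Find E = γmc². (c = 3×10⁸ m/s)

γ = 1/√(1 - 0.62²) = 1.27453
mc² = 6.28 × (3×10⁸)² = 5.652×10¹⁷ J
E = γmc² = 1.27453 × 5.652×10¹⁷ = 7.204×10¹⁷ J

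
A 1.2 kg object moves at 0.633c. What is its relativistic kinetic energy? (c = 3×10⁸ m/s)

γ = 1/√(1 - 0.633²) = 1.29174
γ - 1 = 0.29174
KE = (γ-1)mc² = 0.29174 × 1.2 × (3×10⁸)² = 3.151×10¹⁶ J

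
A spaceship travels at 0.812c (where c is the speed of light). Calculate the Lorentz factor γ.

v/c = 0.812, so (v/c)² = 0.659344
1 - (v/c)² = 0.340656
γ = 1/√(0.340656) = 1.713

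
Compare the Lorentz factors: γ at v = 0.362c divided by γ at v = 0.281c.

γ₁ = 1/√(1 - 0.362²) = 1.073
γ₂ = 1/√(1 - 0.281²) = 1.042
γ₁/γ₂ = 1.073/1.042 = 1.030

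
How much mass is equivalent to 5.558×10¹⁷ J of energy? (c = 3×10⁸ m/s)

From E = mc², we get m = E/c²
c² = (3×10⁸)² = 9×10¹⁶ m²/s²
m = 5.558×10¹⁷ / 9×10¹⁶ = 6.176 kg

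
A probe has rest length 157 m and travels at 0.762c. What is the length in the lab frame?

Proper length L₀ = 157 m
γ = 1/√(1 - 0.762²) = 1.544
L = L₀/γ = 157/1.544 = 101.7 m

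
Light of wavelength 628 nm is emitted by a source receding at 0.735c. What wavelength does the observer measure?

β = 0.735
Wavelength Doppler factor = √(1.735/0.265) = √(6.547) = 2.559
λ_obs = 628 × 2.559 = 1607 nm (redshift)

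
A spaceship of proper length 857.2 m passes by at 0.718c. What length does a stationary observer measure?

Proper length L₀ = 857.2 m
γ = 1/√(1 - 0.718²) = 1.4367
L = L₀/γ = 857.2/1.4367 = 596.6 m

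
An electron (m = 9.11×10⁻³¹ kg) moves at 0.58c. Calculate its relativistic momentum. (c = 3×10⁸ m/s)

γ = 1/√(1 - 0.58²) = 1.2276
v = 0.58 × 3×10⁸ = 1.740×10⁸ m/s
p = γmv = 1.2276 × 9.11×10⁻³¹ × 1.740×10⁸ = 1.946×10⁻²² kg·m/s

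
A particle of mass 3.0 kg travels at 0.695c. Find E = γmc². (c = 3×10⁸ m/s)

γ = 1/√(1 - 0.695²) = 1.3908
mc² = 3.0 × (3×10⁸)² = 2.700×10¹⁷ J
E = γmc² = 1.3908 × 2.700×10¹⁷ = 3.755×10¹⁷ J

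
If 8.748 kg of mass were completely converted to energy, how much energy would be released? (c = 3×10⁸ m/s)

Using E = mc²:
c² = (3×10⁸)² = 9×10¹⁶ m²/s²
E = 8.748 × 9×10¹⁶ = 7.873×10¹⁷ J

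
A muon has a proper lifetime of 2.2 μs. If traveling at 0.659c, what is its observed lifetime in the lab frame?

Proper lifetime τ₀ = 2.2 μs
γ = 1/√(1 - 0.659²) = 1.3295
τ = γτ₀ = 1.3295 × 2.2 μs = 2.925 μs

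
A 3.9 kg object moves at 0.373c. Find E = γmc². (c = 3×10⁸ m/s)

γ = 1/√(1 - 0.373²) = 1.0778
mc² = 3.9 × (3×10⁸)² = 3.510×10¹⁷ J
E = γmc² = 1.0778 × 3.510×10¹⁷ = 3.783×10¹⁷ J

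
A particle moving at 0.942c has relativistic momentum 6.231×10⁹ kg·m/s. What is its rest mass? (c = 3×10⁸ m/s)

γ = 1/√(1 - 0.942²) = 2.9796
v = 0.942 × 3×10⁸ = 2.826×10⁸ m/s
m = p/(γv) = 6.231×10⁹/(2.9796 × 2.826×10⁸) = 7.400 kg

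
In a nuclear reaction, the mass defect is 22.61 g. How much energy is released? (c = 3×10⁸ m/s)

Convert mass defect: Δm = 22.61 g = 0.02261 kg
E = Δm·c² = 0.02261 × (3×10⁸)²
= 0.02261 × 9×10¹⁶ = 2.035×10¹⁵ J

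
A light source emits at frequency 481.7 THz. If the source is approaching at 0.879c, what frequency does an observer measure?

β = v/c = 0.879
(1+β)/(1-β) = 1.879/0.121 = 15.53
Doppler factor = √(15.53) = 3.941
f_obs = 481.7 × 3.941 = 1898 THz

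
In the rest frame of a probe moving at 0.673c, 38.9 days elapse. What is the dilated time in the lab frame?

Proper time Δt₀ = 38.9 days
γ = 1/√(1 - 0.673²) = 1.352
Δt = γΔt₀ = 1.352 × 38.9 = 52.59 days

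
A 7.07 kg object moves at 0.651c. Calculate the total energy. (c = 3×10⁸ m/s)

γ = 1/√(1 - 0.651²) = 1.3174
mc² = 7.07 × (3×10⁸)² = 6.363×10¹⁷ J
E = γmc² = 1.3174 × 6.363×10¹⁷ = 8.383×10¹⁷ J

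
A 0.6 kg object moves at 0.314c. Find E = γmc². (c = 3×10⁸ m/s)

γ = 1/√(1 - 0.314²) = 1.0533
mc² = 0.6 × (3×10⁸)² = 5.400×10¹⁶ J
E = γmc² = 1.0533 × 5.400×10¹⁶ = 5.688×10¹⁶ J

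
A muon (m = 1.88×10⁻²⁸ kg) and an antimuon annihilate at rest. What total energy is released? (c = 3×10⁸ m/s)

Both particles have the same rest mass, so total mass = 2m
E = 2m·c² = 2 × 1.88×10⁻²⁸ × (3×10⁸)²
= 2 × 1.88×10⁻²⁸ × 9×10¹⁶
= 3.384×10⁻¹¹ J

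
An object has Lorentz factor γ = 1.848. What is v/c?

From γ = 1/√(1 - v²/c²):
1/γ² = 1/1.848² = 0.29282
v²/c² = 1 - 0.29282 = 0.70718
v/c = √(0.70718) = 0.8409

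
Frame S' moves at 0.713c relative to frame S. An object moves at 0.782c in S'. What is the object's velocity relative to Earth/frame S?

u = (u' + v)/(1 + u'v/c²)
Numerator: 0.782 + 0.713 = 1.495
Denominator: 1 + 0.557566 = 1.557566
u = 1.495/1.557566 = 0.9598c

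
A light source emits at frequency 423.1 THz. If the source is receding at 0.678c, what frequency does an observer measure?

β = v/c = 0.678
(1-β)/(1+β) = 0.322/1.678 = 0.1919
Doppler factor = √(0.1919) = 0.43806
f_obs = 423.1 × 0.43806 = 185.3 THz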